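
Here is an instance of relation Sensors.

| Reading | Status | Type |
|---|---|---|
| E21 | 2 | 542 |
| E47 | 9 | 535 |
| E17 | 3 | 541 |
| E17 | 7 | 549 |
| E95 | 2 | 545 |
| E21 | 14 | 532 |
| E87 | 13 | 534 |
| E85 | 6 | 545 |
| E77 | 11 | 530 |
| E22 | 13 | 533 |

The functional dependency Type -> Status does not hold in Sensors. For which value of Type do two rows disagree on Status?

545

Type=542: 1 row → Status = 2 ✓
Type=535: 1 row → Status = 9 ✓
Type=541: 1 row → Status = 3 ✓
Type=549: 1 row → Status = 7 ✓
Type=545: 2 rows → Status takes values {2, 6} — violation
Type=532: 1 row → Status = 14 ✓
Type=534: 1 row → Status = 13 ✓
Type=530: 1 row → Status = 11 ✓
Type=533: 1 row → Status = 13 ✓
The only Type value with inconsistent Status is Type=545.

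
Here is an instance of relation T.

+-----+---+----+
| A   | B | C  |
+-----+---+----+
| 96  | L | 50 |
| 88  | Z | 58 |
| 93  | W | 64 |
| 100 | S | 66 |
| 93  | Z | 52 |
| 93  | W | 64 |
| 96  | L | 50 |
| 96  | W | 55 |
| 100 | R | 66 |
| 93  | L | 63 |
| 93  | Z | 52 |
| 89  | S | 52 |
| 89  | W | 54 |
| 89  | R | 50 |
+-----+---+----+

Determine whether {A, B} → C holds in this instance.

Yes

(A=96, B=L): 2 rows → C = 50, 50 ✓
(A=88, B=Z): 1 row → C = 58 ✓
(A=93, B=W): 2 rows → C = 64, 64 ✓
(A=100, B=S): 1 row → C = 66 ✓
(A=93, B=Z): 2 rows → C = 52, 52 ✓
(A=96, B=W): 1 row → C = 55 ✓
(A=100, B=R): 1 row → C = 66 ✓
(A=93, B=L): 1 row → C = 63 ✓
(A=89, B=S): 1 row → C = 52 ✓
(A=89, B=W): 1 row → C = 54 ✓
(A=89, B=R): 1 row → C = 50 ✓
Every {A, B} value is associated with a single C value, so {A, B} → C holds.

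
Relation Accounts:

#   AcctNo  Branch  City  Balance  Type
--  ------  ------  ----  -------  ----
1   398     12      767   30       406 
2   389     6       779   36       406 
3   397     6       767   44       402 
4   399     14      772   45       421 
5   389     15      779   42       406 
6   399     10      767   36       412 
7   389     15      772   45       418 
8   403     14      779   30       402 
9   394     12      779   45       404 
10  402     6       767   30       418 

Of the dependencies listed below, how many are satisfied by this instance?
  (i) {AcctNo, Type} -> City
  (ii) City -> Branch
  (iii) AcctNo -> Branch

(i) {AcctNo, Type} -> City: every LHS value maps to a single RHS value — holds.
(ii) City -> Branch: City=767: rows 1, 3, 6, 10 → Branch takes values {12, 6, 10} — violation; City=779: rows 2, 5, 8, 9 → Branch takes values {6, 15, 14, 12} — violation; City=772: rows 4, 7 → Branch takes values {14, 15} — violation — fails.
(iii) AcctNo -> Branch: AcctNo=389: rows 2, 5, 7 → Branch takes values {6, 15} — violation; AcctNo=399: rows 4, 6 → Branch takes values {14, 10} — violation — fails.
1 of the 3 dependencies holds.

1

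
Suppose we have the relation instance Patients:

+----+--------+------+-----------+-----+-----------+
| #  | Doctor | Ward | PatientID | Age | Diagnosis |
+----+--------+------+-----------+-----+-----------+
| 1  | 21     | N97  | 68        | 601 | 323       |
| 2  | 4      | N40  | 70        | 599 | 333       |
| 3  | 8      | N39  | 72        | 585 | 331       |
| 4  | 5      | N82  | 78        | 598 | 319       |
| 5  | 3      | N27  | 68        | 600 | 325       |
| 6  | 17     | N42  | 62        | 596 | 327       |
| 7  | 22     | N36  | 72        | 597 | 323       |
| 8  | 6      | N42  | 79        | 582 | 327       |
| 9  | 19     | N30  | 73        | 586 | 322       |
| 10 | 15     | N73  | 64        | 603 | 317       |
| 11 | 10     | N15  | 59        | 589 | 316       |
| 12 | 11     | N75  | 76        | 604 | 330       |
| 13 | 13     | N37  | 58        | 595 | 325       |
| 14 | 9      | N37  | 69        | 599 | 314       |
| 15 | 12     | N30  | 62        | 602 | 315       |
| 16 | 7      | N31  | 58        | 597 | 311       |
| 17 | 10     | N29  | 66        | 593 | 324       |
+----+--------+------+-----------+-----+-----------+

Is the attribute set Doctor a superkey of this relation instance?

No

Rows 11 and 17 have the same Doctor value Doctor=10 but are distinct tuples, so Doctor does not determine every attribute — not a superkey.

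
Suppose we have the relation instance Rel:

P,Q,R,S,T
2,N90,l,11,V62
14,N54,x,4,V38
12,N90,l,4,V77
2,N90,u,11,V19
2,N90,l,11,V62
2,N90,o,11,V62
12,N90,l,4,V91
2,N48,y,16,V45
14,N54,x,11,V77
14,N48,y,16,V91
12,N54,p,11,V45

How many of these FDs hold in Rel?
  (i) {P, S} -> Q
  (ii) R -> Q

2

(i) {P, S} -> Q: every LHS value maps to a single RHS value — holds.
(ii) R -> Q: every LHS value maps to a single RHS value — holds.
2 of the 2 dependencies hold.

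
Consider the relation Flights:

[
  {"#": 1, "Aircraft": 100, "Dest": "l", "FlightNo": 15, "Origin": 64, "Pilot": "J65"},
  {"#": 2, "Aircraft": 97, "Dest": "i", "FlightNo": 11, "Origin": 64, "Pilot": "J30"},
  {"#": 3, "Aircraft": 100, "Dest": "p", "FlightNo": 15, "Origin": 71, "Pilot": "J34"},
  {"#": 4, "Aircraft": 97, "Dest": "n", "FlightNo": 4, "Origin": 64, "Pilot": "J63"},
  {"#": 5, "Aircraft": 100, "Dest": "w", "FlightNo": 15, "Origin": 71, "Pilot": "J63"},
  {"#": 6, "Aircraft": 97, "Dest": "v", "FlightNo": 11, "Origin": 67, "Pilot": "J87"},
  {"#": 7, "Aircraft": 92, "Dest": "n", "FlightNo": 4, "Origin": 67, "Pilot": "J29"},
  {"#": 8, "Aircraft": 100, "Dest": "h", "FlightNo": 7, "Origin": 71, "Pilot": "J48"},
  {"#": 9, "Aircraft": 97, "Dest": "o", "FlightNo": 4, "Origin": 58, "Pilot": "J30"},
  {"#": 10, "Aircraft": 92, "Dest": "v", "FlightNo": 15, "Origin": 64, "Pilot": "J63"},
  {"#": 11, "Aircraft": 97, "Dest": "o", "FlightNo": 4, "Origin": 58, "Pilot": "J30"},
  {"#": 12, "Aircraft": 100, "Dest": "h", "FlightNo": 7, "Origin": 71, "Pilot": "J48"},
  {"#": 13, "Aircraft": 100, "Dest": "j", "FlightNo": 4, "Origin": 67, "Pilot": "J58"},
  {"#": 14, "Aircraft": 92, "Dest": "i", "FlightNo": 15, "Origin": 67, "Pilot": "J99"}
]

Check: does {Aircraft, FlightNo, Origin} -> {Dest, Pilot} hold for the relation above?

(Aircraft=100, FlightNo=15, Origin=64): row 1 → {Dest,Pilot} = (l, J65) ✓
(Aircraft=97, FlightNo=11, Origin=64): row 2 → {Dest,Pilot} = (i, J30) ✓
(Aircraft=100, FlightNo=15, Origin=71): rows 3, 5 → {Dest,Pilot} takes values {(p, J34), (w, J63)} — violation
(Aircraft=97, FlightNo=4, Origin=64): row 4 → {Dest,Pilot} = (n, J63) ✓
(Aircraft=97, FlightNo=11, Origin=67): row 6 → {Dest,Pilot} = (v, J87) ✓
(Aircraft=92, FlightNo=4, Origin=67): row 7 → {Dest,Pilot} = (n, J29) ✓
(Aircraft=100, FlightNo=7, Origin=71): rows 8, 12 → {Dest,Pilot} = (h, J48), (h, J48) ✓
(Aircraft=97, FlightNo=4, Origin=58): rows 9, 11 → {Dest,Pilot} = (o, J30), (o, J30) ✓
(Aircraft=92, FlightNo=15, Origin=64): row 10 → {Dest,Pilot} = (v, J63) ✓
(Aircraft=100, FlightNo=4, Origin=67): row 13 → {Dest,Pilot} = (j, J58) ✓
(Aircraft=92, FlightNo=15, Origin=67): row 14 → {Dest,Pilot} = (i, J99) ✓
Two rows agree on {Aircraft, FlightNo, Origin} but differ on {Dest, Pilot}, so {Aircraft, FlightNo, Origin} -> {Dest, Pilot} does not hold.

No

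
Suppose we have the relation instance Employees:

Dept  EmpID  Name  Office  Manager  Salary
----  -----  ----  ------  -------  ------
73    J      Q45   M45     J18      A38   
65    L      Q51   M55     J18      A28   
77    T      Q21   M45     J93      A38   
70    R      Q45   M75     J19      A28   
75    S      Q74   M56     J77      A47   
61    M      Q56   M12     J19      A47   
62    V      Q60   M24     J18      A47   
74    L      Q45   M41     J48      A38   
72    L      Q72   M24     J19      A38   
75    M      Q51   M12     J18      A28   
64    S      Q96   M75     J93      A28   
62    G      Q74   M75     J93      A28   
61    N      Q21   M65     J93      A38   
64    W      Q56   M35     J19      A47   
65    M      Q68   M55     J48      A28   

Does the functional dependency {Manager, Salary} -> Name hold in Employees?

(Manager=J18, Salary=A38): 1 row → Name = Q45 ✓
(Manager=J18, Salary=A28): 2 rows → Name = Q51, Q51 ✓
(Manager=J93, Salary=A38): 2 rows → Name = Q21, Q21 ✓
(Manager=J19, Salary=A28): 1 row → Name = Q45 ✓
(Manager=J77, Salary=A47): 1 row → Name = Q74 ✓
(Manager=J19, Salary=A47): 2 rows → Name = Q56, Q56 ✓
(Manager=J18, Salary=A47): 1 row → Name = Q60 ✓
(Manager=J48, Salary=A38): 1 row → Name = Q45 ✓
(Manager=J19, Salary=A38): 1 row → Name = Q72 ✓
(Manager=J93, Salary=A28): 2 rows → Name takes values {Q96, Q74} — violation
(Manager=J48, Salary=A28): 1 row → Name = Q68 ✓
Two rows agree on {Manager, Salary} but differ on Name, so {Manager, Salary} -> Name does not hold.

No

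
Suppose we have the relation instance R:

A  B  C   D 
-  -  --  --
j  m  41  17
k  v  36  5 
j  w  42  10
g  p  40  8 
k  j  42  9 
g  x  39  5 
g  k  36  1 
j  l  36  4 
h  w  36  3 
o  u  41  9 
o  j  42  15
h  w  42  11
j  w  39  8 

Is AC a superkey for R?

Yes

All 13 rows have distinct AC values, so AC → (all attributes) holds and AC is a superkey.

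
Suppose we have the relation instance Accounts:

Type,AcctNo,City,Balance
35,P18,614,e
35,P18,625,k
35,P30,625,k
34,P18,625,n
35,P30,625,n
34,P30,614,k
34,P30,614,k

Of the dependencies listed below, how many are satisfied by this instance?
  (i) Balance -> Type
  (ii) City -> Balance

(i) Balance -> Type: Balance=k: 4 rows → Type takes values {35, 34} — violation; Balance=n: 2 rows → Type takes values {34, 35} — violation — fails.
(ii) City -> Balance: City=614: 3 rows → Balance takes values {e, k} — violation; City=625: 4 rows → Balance takes values {k, n} — violation — fails.
None of the 2 dependencies hold.

0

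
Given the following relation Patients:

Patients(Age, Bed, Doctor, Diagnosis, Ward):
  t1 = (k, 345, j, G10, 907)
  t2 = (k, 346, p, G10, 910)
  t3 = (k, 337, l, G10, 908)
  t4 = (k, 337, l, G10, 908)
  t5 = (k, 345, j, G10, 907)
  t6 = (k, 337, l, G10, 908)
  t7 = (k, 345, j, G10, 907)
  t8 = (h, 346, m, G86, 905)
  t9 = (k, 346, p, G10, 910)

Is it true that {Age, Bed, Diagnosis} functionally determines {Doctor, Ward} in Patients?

(Age=k, Bed=345, Diagnosis=G10): rows 1, 5, 7 → {Doctor,Ward} = (j, 907), (j, 907), (j, 907) ✓
(Age=k, Bed=346, Diagnosis=G10): rows 2, 9 → {Doctor,Ward} = (p, 910), (p, 910) ✓
(Age=k, Bed=337, Diagnosis=G10): rows 3, 4, 6 → {Doctor,Ward} = (l, 908), (l, 908), (l, 908) ✓
(Age=h, Bed=346, Diagnosis=G86): row 8 → {Doctor,Ward} = (m, 905) ✓
Every {Age, Bed, Diagnosis} value is associated with a single {Doctor, Ward} value, so {Age, Bed, Diagnosis} → {Doctor, Ward} holds.

Yes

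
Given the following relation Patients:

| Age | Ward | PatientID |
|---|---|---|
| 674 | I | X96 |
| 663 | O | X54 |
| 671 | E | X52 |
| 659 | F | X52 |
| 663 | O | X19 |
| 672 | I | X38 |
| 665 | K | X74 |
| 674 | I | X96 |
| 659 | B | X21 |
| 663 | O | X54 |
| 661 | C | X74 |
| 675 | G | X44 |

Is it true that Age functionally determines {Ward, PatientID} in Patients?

Age=674: 2 rows → {Ward,PatientID} = (I, X96), (I, X96) ✓
Age=663: 3 rows → {Ward,PatientID} takes values {(O, X54), (O, X19)} — violation
Age=671: 1 row → {Ward,PatientID} = (E, X52) ✓
Age=659: 2 rows → {Ward,PatientID} takes values {(F, X52), (B, X21)} — violation
Age=672: 1 row → {Ward,PatientID} = (I, X38) ✓
Age=665: 1 row → {Ward,PatientID} = (K, X74) ✓
Age=661: 1 row → {Ward,PatientID} = (C, X74) ✓
Age=675: 1 row → {Ward,PatientID} = (G, X44) ✓
Two rows agree on Age but differ on {Ward, PatientID}, so Age -> {Ward, PatientID} does not hold.

No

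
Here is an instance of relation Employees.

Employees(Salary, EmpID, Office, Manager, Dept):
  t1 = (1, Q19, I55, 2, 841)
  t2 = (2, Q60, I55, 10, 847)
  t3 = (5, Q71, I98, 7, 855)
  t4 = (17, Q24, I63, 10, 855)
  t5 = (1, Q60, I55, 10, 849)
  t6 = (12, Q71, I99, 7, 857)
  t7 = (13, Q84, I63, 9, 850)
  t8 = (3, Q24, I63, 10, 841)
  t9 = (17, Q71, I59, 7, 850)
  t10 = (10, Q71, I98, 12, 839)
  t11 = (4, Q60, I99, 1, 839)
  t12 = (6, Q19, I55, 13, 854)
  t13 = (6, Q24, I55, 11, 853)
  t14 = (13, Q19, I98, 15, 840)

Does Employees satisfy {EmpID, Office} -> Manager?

No

(EmpID=Q19, Office=I55): rows 1, 12 → Manager takes values {2, 13} — violation
(EmpID=Q60, Office=I55): rows 2, 5 → Manager = 10, 10 ✓
(EmpID=Q71, Office=I98): rows 3, 10 → Manager takes values {7, 12} — violation
(EmpID=Q24, Office=I63): rows 4, 8 → Manager = 10, 10 ✓
(EmpID=Q71, Office=I99): row 6 → Manager = 7 ✓
(EmpID=Q84, Office=I63): row 7 → Manager = 9 ✓
(EmpID=Q71, Office=I59): row 9 → Manager = 7 ✓
(EmpID=Q60, Office=I99): row 11 → Manager = 1 ✓
(EmpID=Q24, Office=I55): row 13 → Manager = 11 ✓
(EmpID=Q19, Office=I98): row 14 → Manager = 15 ✓
Two rows agree on {EmpID, Office} but differ on Manager, so {EmpID, Office} -> Manager does not hold.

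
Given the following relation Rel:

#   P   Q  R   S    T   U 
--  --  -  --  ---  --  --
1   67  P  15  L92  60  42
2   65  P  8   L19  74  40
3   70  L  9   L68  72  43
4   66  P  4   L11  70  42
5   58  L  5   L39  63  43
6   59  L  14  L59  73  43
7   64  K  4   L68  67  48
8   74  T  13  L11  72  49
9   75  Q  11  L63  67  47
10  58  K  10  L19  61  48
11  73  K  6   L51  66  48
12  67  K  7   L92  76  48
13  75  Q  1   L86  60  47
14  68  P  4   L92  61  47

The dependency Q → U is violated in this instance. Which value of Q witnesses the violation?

P

Q=P: rows 1, 2, 4, 14 → U takes values {42, 40, 47} — violation
Q=L: rows 3, 5, 6 → U = 43, 43, 43 ✓
Q=K: rows 7, 10, 11, 12 → U = 48, 48, 48, 48 ✓
Q=T: row 8 → U = 49 ✓
Q=Q: rows 9, 13 → U = 47, 47 ✓
The only Q value with inconsistent U is Q=P.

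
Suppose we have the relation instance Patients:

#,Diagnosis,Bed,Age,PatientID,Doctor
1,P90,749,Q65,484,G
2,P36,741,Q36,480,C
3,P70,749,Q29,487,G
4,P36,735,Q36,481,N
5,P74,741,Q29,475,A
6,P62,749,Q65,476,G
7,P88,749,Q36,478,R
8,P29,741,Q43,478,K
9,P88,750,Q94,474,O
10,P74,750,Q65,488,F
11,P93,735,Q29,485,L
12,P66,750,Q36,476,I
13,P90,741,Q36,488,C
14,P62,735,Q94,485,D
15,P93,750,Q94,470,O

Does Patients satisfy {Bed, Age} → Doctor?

Yes

(Bed=749, Age=Q65): rows 1, 6 → Doctor = G, G ✓
(Bed=741, Age=Q36): rows 2, 13 → Doctor = C, C ✓
(Bed=749, Age=Q29): row 3 → Doctor = G ✓
(Bed=735, Age=Q36): row 4 → Doctor = N ✓
(Bed=741, Age=Q29): row 5 → Doctor = A ✓
(Bed=749, Age=Q36): row 7 → Doctor = R ✓
(Bed=741, Age=Q43): row 8 → Doctor = K ✓
(Bed=750, Age=Q94): rows 9, 15 → Doctor = O, O ✓
(Bed=750, Age=Q65): row 10 → Doctor = F ✓
(Bed=735, Age=Q29): row 11 → Doctor = L ✓
(Bed=750, Age=Q36): row 12 → Doctor = I ✓
(Bed=735, Age=Q94): row 14 → Doctor = D ✓
Every {Bed, Age} value is associated with a single Doctor value, so {Bed, Age} → Doctor holds.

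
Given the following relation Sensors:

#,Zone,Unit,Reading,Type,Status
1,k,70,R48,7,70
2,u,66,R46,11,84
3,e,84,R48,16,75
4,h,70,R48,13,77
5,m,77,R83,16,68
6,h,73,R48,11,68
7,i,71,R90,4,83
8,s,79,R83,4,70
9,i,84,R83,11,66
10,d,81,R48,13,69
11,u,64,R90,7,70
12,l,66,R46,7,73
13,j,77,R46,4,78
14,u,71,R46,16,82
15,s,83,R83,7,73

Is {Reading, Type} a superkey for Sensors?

Rows 4 and 10 have the same {Reading, Type} value (Reading=R48, Type=13) but are distinct tuples, so {Reading, Type} does not determine every attribute — not a superkey.

No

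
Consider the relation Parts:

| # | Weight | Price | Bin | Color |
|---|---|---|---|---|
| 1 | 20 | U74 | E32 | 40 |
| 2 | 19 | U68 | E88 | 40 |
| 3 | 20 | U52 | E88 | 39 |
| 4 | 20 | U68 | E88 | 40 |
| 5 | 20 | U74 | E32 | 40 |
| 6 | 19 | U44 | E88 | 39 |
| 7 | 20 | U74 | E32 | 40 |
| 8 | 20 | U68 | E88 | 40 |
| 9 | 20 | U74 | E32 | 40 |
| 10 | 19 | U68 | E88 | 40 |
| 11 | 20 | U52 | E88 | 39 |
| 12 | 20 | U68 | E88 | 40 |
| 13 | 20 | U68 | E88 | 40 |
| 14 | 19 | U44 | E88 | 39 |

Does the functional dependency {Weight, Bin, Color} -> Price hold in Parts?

(Weight=20, Bin=E32, Color=40): rows 1, 5, 7, 9 → Price = U74, U74, U74, U74 ✓
(Weight=19, Bin=E88, Color=40): rows 2, 10 → Price = U68, U68 ✓
(Weight=20, Bin=E88, Color=39): rows 3, 11 → Price = U52, U52 ✓
(Weight=20, Bin=E88, Color=40): rows 4, 8, 12, 13 → Price = U68, U68, U68, U68 ✓
(Weight=19, Bin=E88, Color=39): rows 6, 14 → Price = U44, U44 ✓
Every {Weight, Bin, Color} value is associated with a single Price value, so {Weight, Bin, Color} -> Price holds.

Yes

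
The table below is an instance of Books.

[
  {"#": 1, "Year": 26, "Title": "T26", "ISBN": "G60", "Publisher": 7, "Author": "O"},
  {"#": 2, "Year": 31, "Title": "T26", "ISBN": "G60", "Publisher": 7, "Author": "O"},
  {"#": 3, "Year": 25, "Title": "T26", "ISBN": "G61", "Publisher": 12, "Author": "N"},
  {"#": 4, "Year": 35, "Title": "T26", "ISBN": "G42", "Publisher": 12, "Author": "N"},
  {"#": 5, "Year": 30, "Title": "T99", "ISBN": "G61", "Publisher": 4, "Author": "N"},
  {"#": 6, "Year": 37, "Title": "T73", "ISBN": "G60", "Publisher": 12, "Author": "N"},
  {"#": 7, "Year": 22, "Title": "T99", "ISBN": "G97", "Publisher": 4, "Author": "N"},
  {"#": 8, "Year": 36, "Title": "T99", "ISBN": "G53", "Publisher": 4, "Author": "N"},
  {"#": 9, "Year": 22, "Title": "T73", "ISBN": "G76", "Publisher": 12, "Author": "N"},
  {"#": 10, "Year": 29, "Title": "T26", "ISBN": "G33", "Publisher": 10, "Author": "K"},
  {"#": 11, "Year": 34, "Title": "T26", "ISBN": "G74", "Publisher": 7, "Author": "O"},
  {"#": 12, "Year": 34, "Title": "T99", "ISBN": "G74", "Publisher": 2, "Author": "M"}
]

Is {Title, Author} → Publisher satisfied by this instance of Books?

Yes

(Title=T26, Author=O): rows 1, 2, 11 → Publisher = 7, 7, 7 ✓
(Title=T26, Author=N): rows 3, 4 → Publisher = 12, 12 ✓
(Title=T99, Author=N): rows 5, 7, 8 → Publisher = 4, 4, 4 ✓
(Title=T73, Author=N): rows 6, 9 → Publisher = 12, 12 ✓
(Title=T26, Author=K): row 10 → Publisher = 10 ✓
(Title=T99, Author=M): row 12 → Publisher = 2 ✓
Every {Title, Author} value is associated with a single Publisher value, so {Title, Author} → Publisher holds.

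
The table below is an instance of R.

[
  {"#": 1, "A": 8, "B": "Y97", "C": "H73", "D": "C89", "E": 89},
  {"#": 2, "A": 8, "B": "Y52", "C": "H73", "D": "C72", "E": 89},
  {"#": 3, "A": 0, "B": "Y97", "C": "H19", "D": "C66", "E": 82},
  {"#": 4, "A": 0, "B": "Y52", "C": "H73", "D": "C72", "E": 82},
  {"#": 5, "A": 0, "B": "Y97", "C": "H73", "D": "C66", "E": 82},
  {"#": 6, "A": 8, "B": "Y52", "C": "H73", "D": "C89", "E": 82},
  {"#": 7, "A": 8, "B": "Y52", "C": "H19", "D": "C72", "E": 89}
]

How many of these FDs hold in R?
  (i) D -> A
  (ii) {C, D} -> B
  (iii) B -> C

(i) D -> A: D=C72: rows 2, 4, 7 → A takes values {8, 0} — violation — fails.
(ii) {C, D} -> B: (C=H73, D=C89): rows 1, 6 → B takes values {Y97, Y52} — violation — fails.
(iii) B -> C: B=Y97: rows 1, 3, 5 → C takes values {H73, H19} — violation; B=Y52: rows 2, 4, 6, 7 → C takes values {H73, H19} — violation — fails.
None of the 3 dependencies hold.

0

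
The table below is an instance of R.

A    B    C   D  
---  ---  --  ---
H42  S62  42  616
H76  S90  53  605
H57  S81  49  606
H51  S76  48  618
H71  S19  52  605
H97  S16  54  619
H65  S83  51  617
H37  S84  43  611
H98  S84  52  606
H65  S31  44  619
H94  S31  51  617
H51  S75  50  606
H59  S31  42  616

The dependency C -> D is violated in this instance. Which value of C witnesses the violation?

C=42: 2 rows → D = 616, 616 ✓
C=53: 1 row → D = 605 ✓
C=49: 1 row → D = 606 ✓
C=48: 1 row → D = 618 ✓
C=52: 2 rows → D takes values {605, 606} — violation
C=54: 1 row → D = 619 ✓
C=51: 2 rows → D = 617, 617 ✓
C=43: 1 row → D = 611 ✓
C=44: 1 row → D = 619 ✓
C=50: 1 row → D = 606 ✓
The only C value with inconsistent D is C=52.

52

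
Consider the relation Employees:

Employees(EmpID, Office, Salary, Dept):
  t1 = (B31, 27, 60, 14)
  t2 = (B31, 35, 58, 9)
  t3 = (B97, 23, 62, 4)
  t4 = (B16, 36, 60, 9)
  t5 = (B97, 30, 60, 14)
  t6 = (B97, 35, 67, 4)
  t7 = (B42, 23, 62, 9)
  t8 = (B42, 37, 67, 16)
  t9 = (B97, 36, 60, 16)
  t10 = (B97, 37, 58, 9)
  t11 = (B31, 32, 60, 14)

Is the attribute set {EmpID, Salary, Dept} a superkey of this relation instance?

Rows 1 and 11 have the same {EmpID, Salary, Dept} value (EmpID=B31, Salary=60, Dept=14) but are distinct tuples, so {EmpID, Salary, Dept} does not determine every attribute — not a superkey.

No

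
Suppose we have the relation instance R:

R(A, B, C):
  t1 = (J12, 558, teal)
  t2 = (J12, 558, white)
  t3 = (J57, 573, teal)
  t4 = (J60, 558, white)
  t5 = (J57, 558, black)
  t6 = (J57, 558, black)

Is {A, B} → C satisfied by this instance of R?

No

(A=J12, B=558): rows 1, 2 → C takes values {teal, white} — violation
(A=J57, B=573): row 3 → C = teal ✓
(A=J60, B=558): row 4 → C = white ✓
(A=J57, B=558): rows 5, 6 → C = black, black ✓
Two rows agree on {A, B} but differ on C, so {A, B} → C does not hold.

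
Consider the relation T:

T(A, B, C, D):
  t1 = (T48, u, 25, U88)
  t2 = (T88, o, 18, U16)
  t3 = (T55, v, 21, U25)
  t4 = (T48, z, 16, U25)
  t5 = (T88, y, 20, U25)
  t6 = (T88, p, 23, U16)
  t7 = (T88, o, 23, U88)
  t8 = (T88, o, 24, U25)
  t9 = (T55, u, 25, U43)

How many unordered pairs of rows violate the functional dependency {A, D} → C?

(A=T88, D=U16): violating pairs (2,6) — 1 pair.
(A=T88, D=U25): violating pairs (5,8) — 1 pair.

2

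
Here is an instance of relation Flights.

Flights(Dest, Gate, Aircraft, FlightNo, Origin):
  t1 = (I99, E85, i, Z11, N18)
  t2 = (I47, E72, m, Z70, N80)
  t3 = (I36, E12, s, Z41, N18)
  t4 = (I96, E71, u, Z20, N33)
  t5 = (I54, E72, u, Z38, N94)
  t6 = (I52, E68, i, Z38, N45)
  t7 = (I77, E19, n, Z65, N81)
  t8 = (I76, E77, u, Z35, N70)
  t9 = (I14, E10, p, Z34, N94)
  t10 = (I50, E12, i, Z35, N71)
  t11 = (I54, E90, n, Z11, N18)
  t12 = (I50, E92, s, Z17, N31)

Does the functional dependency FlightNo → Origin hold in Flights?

No

FlightNo=Z11: rows 1, 11 → Origin = N18, N18 ✓
FlightNo=Z70: row 2 → Origin = N80 ✓
FlightNo=Z41: row 3 → Origin = N18 ✓
FlightNo=Z20: row 4 → Origin = N33 ✓
FlightNo=Z38: rows 5, 6 → Origin takes values {N94, N45} — violation
FlightNo=Z65: row 7 → Origin = N81 ✓
FlightNo=Z35: rows 8, 10 → Origin takes values {N70, N71} — violation
FlightNo=Z34: row 9 → Origin = N94 ✓
FlightNo=Z17: row 12 → Origin = N31 ✓
Two rows agree on FlightNo but differ on Origin, so FlightNo → Origin does not hold.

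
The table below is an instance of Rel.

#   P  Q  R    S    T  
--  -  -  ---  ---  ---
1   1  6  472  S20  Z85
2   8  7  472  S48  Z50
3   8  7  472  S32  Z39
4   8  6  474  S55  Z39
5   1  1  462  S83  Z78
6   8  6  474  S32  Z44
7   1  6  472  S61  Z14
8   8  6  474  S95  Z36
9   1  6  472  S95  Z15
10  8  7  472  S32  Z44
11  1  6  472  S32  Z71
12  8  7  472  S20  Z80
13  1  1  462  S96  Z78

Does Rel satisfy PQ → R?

Yes

(P=1, Q=6): rows 1, 7, 9, 11 → R = 472, 472, 472, 472 ✓
(P=8, Q=7): rows 2, 3, 10, 12 → R = 472, 472, 472, 472 ✓
(P=8, Q=6): rows 4, 6, 8 → R = 474, 474, 474 ✓
(P=1, Q=1): rows 5, 13 → R = 462, 462 ✓
Every PQ value is associated with a single R value, so PQ → R holds.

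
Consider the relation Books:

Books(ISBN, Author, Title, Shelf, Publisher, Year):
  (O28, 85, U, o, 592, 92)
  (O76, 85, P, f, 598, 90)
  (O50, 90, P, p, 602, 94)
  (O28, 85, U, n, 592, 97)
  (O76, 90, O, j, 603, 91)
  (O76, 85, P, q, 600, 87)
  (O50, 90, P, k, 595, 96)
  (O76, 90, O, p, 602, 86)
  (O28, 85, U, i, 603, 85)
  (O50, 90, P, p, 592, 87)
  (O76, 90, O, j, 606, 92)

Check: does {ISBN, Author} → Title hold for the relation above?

Yes

(ISBN=O28, Author=85): 3 rows → Title = U, U, U ✓
(ISBN=O76, Author=85): 2 rows → Title = P, P ✓
(ISBN=O50, Author=90): 3 rows → Title = P, P, P ✓
(ISBN=O76, Author=90): 3 rows → Title = O, O, O ✓
Every {ISBN, Author} value is associated with a single Title value, so {ISBN, Author} → Title holds.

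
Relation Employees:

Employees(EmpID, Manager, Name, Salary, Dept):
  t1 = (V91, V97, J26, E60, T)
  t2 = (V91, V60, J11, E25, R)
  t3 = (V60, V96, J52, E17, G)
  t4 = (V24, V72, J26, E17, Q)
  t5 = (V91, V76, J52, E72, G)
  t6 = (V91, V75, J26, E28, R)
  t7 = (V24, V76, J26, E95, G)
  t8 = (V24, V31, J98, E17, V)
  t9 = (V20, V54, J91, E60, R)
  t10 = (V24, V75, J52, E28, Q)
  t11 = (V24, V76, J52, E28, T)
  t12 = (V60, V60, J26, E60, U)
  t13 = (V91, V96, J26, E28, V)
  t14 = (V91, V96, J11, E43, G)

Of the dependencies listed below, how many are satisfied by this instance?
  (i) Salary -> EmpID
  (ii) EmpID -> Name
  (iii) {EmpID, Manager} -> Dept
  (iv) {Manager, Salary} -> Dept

(i) Salary -> EmpID: Salary=E60: rows 1, 9, 12 → EmpID takes values {V91, V20, V60} — violation; Salary=E17: rows 3, 4, 8 → EmpID takes values {V60, V24} — violation; Salary=E28: rows 6, 10, 11, 13 → EmpID takes values {V91, V24} — violation — fails.
(ii) EmpID -> Name: EmpID=V91: rows 1, 2, 5, 6, 13, 14 → Name takes values {J26, J11, J52} — violation; EmpID=V60: rows 3, 12 → Name takes values {J52, J26} — violation; EmpID=V24: rows 4, 7, 8, 10, 11 → Name takes values {J26, J98, J52} — violation — fails.
(iii) {EmpID, Manager} -> Dept: (EmpID=V24, Manager=V76): rows 7, 11 → Dept takes values {G, T} — violation; (EmpID=V91, Manager=V96): rows 13, 14 → Dept takes values {V, G} — violation — fails.
(iv) {Manager, Salary} -> Dept: (Manager=V75, Salary=E28): rows 6, 10 → Dept takes values {R, Q} — violation — fails.
None of the 4 dependencies hold.

0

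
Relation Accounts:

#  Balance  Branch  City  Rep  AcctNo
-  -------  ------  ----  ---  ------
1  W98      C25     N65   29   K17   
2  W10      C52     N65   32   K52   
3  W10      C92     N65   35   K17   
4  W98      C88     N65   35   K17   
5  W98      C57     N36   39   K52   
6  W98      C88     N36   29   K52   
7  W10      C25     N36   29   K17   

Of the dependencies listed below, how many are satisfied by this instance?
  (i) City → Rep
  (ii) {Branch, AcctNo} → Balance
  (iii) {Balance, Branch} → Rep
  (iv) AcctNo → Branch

(i) City → Rep: City=N65: rows 1, 2, 3, 4 → Rep takes values {29, 32, 35} — violation; City=N36: rows 5, 6, 7 → Rep takes values {39, 29} — violation — fails.
(ii) {Branch, AcctNo} → Balance: (Branch=C25, AcctNo=K17): rows 1, 7 → Balance takes values {W98, W10} — violation — fails.
(iii) {Balance, Branch} → Rep: (Balance=W98, Branch=C88): rows 4, 6 → Rep takes values {35, 29} — violation — fails.
(iv) AcctNo → Branch: AcctNo=K17: rows 1, 3, 4, 7 → Branch takes values {C25, C92, C88} — violation; AcctNo=K52: rows 2, 5, 6 → Branch takes values {C52, C57, C88} — violation — fails.
None of the 4 dependencies hold.

0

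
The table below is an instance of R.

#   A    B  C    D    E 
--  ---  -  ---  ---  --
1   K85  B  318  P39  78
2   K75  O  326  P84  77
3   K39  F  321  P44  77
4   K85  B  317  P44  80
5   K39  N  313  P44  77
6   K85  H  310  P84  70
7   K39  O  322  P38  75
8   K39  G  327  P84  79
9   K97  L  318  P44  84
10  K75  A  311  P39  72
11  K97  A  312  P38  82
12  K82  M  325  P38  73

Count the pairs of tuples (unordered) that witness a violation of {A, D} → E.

(A=K39, D=P44): all 2 rows agree on E — 0 pairs.

0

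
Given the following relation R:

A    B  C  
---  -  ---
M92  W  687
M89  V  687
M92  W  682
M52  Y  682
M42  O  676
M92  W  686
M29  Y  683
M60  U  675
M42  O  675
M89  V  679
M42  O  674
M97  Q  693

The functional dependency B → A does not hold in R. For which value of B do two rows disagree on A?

Y

B=W: 3 rows → A = M92, M92, M92 ✓
B=V: 2 rows → A = M89, M89 ✓
B=Y: 2 rows → A takes values {M52, M29} — violation
B=O: 3 rows → A = M42, M42, M42 ✓
B=U: 1 row → A = M60 ✓
B=Q: 1 row → A = M97 ✓
The only B value with inconsistent A is B=Y.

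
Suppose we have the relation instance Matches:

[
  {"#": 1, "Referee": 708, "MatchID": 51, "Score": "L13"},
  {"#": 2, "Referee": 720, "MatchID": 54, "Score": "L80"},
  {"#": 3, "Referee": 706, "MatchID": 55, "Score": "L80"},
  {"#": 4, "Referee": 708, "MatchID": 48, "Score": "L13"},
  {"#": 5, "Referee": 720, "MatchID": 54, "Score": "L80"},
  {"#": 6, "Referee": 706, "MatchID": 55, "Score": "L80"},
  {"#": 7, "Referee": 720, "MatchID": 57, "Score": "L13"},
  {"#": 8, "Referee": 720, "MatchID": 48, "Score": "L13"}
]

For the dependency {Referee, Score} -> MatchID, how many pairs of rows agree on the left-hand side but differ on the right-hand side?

2

(Referee=708, Score=L13): violating pairs (1,4) — 1 pair.
(Referee=720, Score=L80): all 2 rows agree on MatchID — 0 pairs.
(Referee=706, Score=L80): all 2 rows agree on MatchID — 0 pairs.
(Referee=720, Score=L13): violating pairs (7,8) — 1 pair.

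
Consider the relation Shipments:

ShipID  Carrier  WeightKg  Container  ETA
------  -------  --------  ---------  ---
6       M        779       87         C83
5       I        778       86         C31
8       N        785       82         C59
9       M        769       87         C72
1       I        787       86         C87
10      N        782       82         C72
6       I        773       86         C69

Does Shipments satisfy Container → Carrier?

Yes

Container=87: 2 rows → Carrier = M, M ✓
Container=86: 3 rows → Carrier = I, I, I ✓
Container=82: 2 rows → Carrier = N, N ✓
Every Container value is associated with a single Carrier value, so Container → Carrier holds.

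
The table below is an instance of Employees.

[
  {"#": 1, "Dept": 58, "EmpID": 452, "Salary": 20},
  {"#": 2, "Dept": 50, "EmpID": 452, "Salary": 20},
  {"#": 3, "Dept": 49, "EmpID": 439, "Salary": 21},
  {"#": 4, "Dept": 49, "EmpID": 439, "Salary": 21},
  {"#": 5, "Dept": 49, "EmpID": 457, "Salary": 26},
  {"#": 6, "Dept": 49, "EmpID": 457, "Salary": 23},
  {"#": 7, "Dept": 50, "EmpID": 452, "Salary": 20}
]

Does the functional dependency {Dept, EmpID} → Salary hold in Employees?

(Dept=58, EmpID=452): row 1 → Salary = 20 ✓
(Dept=50, EmpID=452): rows 2, 7 → Salary = 20, 20 ✓
(Dept=49, EmpID=439): rows 3, 4 → Salary = 21, 21 ✓
(Dept=49, EmpID=457): rows 5, 6 → Salary takes values {26, 23} — violation
Two rows agree on {Dept, EmpID} but differ on Salary, so {Dept, EmpID} → Salary does not hold.

No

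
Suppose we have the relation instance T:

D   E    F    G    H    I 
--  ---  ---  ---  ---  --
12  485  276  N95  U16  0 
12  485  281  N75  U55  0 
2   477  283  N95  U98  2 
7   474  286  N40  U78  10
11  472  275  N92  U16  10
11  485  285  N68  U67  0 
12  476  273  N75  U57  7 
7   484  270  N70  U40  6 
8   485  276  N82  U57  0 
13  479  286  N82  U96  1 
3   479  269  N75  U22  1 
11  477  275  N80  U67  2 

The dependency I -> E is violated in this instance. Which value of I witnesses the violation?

I=0: 4 rows → E = 485, 485, 485, 485 ✓
I=2: 2 rows → E = 477, 477 ✓
I=10: 2 rows → E takes values {474, 472} — violation
I=7: 1 row → E = 476 ✓
I=6: 1 row → E = 484 ✓
I=1: 2 rows → E = 479, 479 ✓
The only I value with inconsistent E is I=10.

10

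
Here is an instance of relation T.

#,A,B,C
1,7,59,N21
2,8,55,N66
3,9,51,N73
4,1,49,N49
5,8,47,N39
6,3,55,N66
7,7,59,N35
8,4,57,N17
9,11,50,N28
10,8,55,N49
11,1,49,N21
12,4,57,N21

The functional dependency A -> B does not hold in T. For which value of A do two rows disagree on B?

A=7: rows 1, 7 → B = 59, 59 ✓
A=8: rows 2, 5, 10 → B takes values {55, 47} — violation
A=9: row 3 → B = 51 ✓
A=1: rows 4, 11 → B = 49, 49 ✓
A=3: row 6 → B = 55 ✓
A=4: rows 8, 12 → B = 57, 57 ✓
A=11: row 9 → B = 50 ✓
The only A value with inconsistent B is A=8.

8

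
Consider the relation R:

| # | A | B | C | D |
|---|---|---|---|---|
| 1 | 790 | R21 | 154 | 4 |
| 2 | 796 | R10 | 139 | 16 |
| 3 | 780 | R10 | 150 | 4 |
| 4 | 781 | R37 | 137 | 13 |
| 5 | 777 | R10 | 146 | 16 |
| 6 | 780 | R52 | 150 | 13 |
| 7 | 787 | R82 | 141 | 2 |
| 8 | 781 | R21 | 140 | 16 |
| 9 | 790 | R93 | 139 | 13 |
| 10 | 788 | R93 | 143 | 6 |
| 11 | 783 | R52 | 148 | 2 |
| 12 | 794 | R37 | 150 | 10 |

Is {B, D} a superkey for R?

No

Rows 2 and 5 have the same {B, D} value (B=R10, D=16) but are distinct tuples, so {B, D} does not determine every attribute — not a superkey.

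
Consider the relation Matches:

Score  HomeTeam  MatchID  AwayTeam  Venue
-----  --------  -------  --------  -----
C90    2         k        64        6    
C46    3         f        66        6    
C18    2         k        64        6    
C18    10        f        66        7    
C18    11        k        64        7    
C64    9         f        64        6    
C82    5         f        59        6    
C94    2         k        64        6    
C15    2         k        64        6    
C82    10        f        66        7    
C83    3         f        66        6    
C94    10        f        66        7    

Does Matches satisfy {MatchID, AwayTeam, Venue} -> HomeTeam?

(MatchID=k, AwayTeam=64, Venue=6): 4 rows → HomeTeam = 2, 2, 2, 2 ✓
(MatchID=f, AwayTeam=66, Venue=6): 2 rows → HomeTeam = 3, 3 ✓
(MatchID=f, AwayTeam=66, Venue=7): 3 rows → HomeTeam = 10, 10, 10 ✓
(MatchID=k, AwayTeam=64, Venue=7): 1 row → HomeTeam = 11 ✓
(MatchID=f, AwayTeam=64, Venue=6): 1 row → HomeTeam = 9 ✓
(MatchID=f, AwayTeam=59, Venue=6): 1 row → HomeTeam = 5 ✓
Every {MatchID, AwayTeam, Venue} value is associated with a single HomeTeam value, so {MatchID, AwayTeam, Venue} -> HomeTeam holds.

Yes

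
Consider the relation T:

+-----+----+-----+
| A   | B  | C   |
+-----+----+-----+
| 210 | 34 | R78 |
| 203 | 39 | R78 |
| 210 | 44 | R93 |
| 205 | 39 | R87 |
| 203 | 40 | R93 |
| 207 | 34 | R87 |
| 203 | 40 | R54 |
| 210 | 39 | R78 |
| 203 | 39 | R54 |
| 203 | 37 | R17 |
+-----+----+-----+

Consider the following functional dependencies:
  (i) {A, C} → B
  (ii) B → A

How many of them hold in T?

(i) {A, C} → B: (A=210, C=R78): 2 rows → B takes values {34, 39} — violation; (A=203, C=R54): 2 rows → B takes values {40, 39} — violation — fails.
(ii) B → A: B=34: 2 rows → A takes values {210, 207} — violation; B=39: 4 rows → A takes values {203, 205, 210} — violation — fails.
None of the 2 dependencies hold.

0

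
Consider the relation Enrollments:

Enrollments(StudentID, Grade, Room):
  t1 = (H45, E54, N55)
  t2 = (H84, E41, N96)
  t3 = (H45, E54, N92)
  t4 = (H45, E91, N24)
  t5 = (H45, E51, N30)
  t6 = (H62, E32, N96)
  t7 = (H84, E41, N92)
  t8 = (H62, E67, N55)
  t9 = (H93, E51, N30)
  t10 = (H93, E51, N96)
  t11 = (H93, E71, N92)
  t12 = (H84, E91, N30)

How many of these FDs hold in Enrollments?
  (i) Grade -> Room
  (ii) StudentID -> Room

0

(i) Grade -> Room: Grade=E54: rows 1, 3 → Room takes values {N55, N92} — violation; Grade=E41: rows 2, 7 → Room takes values {N96, N92} — violation; Grade=E91: rows 4, 12 → Room takes values {N24, N30} — violation; Grade=E51: rows 5, 9, 10 → Room takes values {N30, N96} — violation — fails.
(ii) StudentID -> Room: StudentID=H45: rows 1, 3, 4, 5 → Room takes values {N55, N92, N24, N30} — violation; StudentID=H84: rows 2, 7, 12 → Room takes values {N96, N92, N30} — violation; StudentID=H62: rows 6, 8 → Room takes values {N96, N55} — violation; StudentID=H93: rows 9, 10, 11 → Room takes values {N30, N96, N92} — violation — fails.
None of the 2 dependencies hold.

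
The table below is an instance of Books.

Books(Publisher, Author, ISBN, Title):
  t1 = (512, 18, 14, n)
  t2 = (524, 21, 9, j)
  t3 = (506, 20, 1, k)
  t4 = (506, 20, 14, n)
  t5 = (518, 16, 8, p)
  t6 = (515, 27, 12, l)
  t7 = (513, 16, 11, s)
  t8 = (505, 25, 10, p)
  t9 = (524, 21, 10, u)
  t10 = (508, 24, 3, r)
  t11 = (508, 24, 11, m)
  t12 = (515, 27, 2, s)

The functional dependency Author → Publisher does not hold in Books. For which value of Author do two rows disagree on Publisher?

Author=18: row 1 → Publisher = 512 ✓
Author=21: rows 2, 9 → Publisher = 524, 524 ✓
Author=20: rows 3, 4 → Publisher = 506, 506 ✓
Author=16: rows 5, 7 → Publisher takes values {518, 513} — violation
Author=27: rows 6, 12 → Publisher = 515, 515 ✓
Author=25: row 8 → Publisher = 505 ✓
Author=24: rows 10, 11 → Publisher = 508, 508 ✓
The only Author value with inconsistent Publisher is Author=16.

16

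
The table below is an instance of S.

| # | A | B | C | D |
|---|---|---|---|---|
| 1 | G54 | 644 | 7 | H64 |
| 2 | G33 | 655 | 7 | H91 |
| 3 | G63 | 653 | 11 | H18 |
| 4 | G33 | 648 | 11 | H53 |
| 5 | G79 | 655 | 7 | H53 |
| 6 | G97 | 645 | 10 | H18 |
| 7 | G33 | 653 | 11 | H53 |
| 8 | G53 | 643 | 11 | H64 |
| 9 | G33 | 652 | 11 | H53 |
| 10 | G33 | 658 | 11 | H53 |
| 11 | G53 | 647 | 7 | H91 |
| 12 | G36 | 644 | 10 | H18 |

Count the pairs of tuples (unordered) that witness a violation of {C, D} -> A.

(C=7, D=H91): violating pairs (2,11) — 1 pair.
(C=11, D=H53): all 4 rows agree on A — 0 pairs.
(C=10, D=H18): violating pairs (6,12) — 1 pair.

2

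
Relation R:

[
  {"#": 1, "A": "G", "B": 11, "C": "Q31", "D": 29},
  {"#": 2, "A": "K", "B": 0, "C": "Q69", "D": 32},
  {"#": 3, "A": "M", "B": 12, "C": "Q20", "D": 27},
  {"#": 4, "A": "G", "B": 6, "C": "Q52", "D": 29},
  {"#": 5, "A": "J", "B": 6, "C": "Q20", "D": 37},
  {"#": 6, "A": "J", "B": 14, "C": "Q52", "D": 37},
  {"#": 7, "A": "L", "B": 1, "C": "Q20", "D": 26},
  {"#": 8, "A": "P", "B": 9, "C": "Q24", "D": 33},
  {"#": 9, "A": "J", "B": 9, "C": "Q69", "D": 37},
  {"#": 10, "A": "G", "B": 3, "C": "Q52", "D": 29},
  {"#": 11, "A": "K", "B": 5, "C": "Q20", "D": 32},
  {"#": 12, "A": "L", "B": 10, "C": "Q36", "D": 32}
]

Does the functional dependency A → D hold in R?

A=G: rows 1, 4, 10 → D = 29, 29, 29 ✓
A=K: rows 2, 11 → D = 32, 32 ✓
A=M: row 3 → D = 27 ✓
A=J: rows 5, 6, 9 → D = 37, 37, 37 ✓
A=L: rows 7, 12 → D takes values {26, 32} — violation
A=P: row 8 → D = 33 ✓
Two rows agree on A but differ on D, so A → D does not hold.

No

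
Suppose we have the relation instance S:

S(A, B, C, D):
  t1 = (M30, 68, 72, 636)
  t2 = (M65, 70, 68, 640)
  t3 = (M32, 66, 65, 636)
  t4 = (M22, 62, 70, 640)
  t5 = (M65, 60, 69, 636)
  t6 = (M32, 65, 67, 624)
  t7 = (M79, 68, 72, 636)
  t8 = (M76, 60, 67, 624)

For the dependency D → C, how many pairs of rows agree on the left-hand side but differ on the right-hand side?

6

D=636: violating pairs (1,3), (1,5), (3,5), (3,7), (5,7) — 5 pairs.
D=640: violating pairs (2,4) — 1 pair.
D=624: all 2 rows agree on C — 0 pairs.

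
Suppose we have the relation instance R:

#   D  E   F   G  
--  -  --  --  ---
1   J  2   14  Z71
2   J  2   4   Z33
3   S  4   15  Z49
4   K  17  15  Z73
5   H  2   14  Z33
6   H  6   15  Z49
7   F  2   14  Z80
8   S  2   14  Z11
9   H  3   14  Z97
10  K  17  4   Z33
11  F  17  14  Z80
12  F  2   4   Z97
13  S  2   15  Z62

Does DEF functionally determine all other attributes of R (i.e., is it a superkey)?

All 13 rows have distinct DEF values, so DEF → (all attributes) holds and DEF is a superkey.

Yes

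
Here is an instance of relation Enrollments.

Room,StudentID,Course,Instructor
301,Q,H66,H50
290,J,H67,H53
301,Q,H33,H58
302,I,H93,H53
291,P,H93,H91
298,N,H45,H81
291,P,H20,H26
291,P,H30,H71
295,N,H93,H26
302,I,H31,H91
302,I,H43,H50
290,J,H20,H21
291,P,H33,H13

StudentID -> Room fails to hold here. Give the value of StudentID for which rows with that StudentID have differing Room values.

N

StudentID=Q: 2 rows → Room = 301, 301 ✓
StudentID=J: 2 rows → Room = 290, 290 ✓
StudentID=I: 3 rows → Room = 302, 302, 302 ✓
StudentID=P: 4 rows → Room = 291, 291, 291, 291 ✓
StudentID=N: 2 rows → Room takes values {298, 295} — violation
The only StudentID value with inconsistent Room is StudentID=N.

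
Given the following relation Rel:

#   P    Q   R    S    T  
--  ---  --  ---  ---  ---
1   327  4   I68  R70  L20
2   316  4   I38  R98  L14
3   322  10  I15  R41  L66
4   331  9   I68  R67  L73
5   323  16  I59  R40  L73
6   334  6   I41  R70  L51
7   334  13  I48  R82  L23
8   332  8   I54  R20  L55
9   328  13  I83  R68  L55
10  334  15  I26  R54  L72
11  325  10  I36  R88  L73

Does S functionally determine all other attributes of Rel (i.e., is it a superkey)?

Rows 1 and 6 have the same S value S=R70 but are distinct tuples, so S does not determine every attribute — not a superkey.

No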